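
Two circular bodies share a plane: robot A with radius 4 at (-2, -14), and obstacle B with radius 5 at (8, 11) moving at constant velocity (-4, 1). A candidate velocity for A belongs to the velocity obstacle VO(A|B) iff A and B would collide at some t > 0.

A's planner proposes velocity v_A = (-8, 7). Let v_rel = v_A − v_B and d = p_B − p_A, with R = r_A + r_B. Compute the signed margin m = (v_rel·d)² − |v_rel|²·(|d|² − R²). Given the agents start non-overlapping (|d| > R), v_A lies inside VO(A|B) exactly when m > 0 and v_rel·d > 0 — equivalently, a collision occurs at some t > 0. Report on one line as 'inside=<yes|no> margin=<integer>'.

d = (10, 25),  |d|² = 725;  R = 4+5 = 9,  c = 725−9² = 644
v_rel = (-4, 6),  |v_rel|² = 52;  v_rel·d = (-4)·(10) + (6)·(25) = 110
52·t² − 220·t + 644 = 0  ⇒  m = 110² − 52·644 = -21388
m = -21388 < 0,  v_rel·d = 110 > 0  ⇒  outside

inside=no margin=-21388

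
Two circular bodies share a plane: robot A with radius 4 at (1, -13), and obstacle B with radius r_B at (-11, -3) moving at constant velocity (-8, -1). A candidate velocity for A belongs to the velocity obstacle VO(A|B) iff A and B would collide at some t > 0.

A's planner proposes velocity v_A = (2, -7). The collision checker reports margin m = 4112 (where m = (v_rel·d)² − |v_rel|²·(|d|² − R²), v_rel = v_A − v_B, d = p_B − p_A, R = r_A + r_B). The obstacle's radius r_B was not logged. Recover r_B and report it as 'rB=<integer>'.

m = 4112
d = (-12, 10);  v_rel = (10, -6),  |v_rel|² = 136
v_rel×d = (10)·(10) − (-6)·(-12) = 28
since m = R²·136 − 28²:  R² = (784 + 4112) / 136 = 36
R = √36 = 6  ⇒  r_B = 6 − 4 = 2

rB=2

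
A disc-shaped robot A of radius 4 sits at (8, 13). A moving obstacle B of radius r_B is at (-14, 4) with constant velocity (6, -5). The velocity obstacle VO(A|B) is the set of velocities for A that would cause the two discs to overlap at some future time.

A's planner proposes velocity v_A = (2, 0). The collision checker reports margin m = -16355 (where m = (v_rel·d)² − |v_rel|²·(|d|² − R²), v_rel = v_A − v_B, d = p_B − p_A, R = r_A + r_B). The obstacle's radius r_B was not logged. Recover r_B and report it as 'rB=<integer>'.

m = -16355
d = (-22, -9);  v_rel = (-4, 5),  |v_rel|² = 41
v_rel×d = (-4)·(-9) − (5)·(-22) = 146
since m = R²·41 − 146²:  R² = (21316 + -16355) / 41 = 121
R = √121 = 11  ⇒  r_B = 11 − 4 = 7

rB=7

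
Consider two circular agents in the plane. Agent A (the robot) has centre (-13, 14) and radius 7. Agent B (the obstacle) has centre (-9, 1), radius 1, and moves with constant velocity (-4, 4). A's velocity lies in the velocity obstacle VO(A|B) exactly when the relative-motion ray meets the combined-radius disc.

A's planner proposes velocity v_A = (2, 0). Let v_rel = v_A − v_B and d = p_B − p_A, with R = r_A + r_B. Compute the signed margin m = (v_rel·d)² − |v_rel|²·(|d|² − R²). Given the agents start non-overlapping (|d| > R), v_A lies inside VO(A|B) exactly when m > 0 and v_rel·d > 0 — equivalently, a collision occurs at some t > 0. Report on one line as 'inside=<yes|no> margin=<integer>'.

d = (4, -13),  |d|² = 185;  R = 7+1 = 8,  c = 185−8² = 121
v_rel = (6, -4),  |v_rel|² = 52;  v_rel·d = (6)·(4) + (-4)·(-13) = 76
52·t² − 152·t + 121 = 0  ⇒  m = 76² − 52·121 = -516
m = -516 < 0,  v_rel·d = 76 > 0  ⇒  outside

inside=no margin=-516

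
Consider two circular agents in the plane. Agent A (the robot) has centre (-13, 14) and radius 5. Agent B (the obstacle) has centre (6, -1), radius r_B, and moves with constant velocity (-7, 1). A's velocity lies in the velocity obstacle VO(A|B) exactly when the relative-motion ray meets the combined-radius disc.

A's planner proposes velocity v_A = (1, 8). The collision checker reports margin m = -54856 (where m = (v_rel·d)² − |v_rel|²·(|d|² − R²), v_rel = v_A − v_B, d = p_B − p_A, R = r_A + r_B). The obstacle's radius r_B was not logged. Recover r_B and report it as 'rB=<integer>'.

m = -54856
d = (19, -15);  v_rel = (8, 7),  |v_rel|² = 113
v_rel×d = (8)·(-15) − (7)·(19) = -253
since m = R²·113 − (-253)²:  R² = (64009 + -54856) / 113 = 81
R = √81 = 9  ⇒  r_B = 9 − 5 = 4

rB=4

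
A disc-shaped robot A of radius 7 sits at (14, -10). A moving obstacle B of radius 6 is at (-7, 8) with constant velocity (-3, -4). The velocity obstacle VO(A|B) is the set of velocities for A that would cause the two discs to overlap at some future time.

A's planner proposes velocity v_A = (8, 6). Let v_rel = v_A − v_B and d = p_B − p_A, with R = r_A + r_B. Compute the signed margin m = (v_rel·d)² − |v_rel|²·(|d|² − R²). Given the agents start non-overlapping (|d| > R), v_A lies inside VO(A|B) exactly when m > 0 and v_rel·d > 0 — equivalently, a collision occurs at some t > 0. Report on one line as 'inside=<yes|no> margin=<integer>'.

d = (-21, 18),  |d|² = 765;  R = 7+6 = 13,  c = 765−13² = 596
v_rel = (11, 10),  |v_rel|² = 221;  v_rel·d = (11)·(-21) + (10)·(18) = -51
221·t² + 102·t + 596 = 0  ⇒  m = (-51)² − 221·596 = -129115
m = -129115 < 0,  v_rel·d = -51 < 0  ⇒  outside

inside=no margin=-129115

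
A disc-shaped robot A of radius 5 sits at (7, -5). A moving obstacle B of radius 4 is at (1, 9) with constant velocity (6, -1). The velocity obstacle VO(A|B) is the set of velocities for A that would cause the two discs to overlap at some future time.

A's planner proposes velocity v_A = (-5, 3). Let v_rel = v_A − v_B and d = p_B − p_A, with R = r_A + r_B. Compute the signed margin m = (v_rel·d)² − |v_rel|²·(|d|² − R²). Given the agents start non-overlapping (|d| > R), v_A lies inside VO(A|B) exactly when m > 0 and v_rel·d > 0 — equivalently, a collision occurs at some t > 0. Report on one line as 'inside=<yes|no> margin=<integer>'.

d = (-6, 14),  |d|² = 232;  R = 5+4 = 9,  c = 232−9² = 151
v_rel = (-11, 4),  |v_rel|² = 137;  v_rel·d = (-11)·(-6) + (4)·(14) = 122
137·t² − 244·t + 151 = 0  ⇒  m = 122² − 137·151 = -5803
m = -5803 < 0,  v_rel·d = 122 > 0  ⇒  outside

inside=no margin=-5803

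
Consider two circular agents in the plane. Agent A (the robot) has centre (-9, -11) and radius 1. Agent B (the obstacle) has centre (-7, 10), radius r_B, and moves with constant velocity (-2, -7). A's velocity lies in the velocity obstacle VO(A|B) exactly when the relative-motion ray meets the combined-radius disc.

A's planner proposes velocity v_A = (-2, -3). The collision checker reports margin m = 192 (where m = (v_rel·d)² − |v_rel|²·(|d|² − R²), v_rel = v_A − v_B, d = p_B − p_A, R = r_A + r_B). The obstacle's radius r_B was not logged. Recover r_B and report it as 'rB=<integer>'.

m = 192
d = (2, 21);  v_rel = (0, 4),  |v_rel|² = 16
v_rel×d = (0)·(21) − (4)·(2) = -8
since m = R²·16 − (-8)²:  R² = (64 + 192) / 16 = 16
R = √16 = 4  ⇒  r_B = 4 − 1 = 3

rB=3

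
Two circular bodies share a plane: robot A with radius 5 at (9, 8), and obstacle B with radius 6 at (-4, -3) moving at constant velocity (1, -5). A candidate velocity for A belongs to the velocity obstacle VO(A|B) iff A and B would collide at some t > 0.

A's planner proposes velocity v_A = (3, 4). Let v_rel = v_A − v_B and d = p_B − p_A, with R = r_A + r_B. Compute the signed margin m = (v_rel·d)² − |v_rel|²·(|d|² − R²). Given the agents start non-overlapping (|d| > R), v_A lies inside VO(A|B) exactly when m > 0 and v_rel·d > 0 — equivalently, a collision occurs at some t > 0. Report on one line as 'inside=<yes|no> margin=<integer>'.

d = (-13, -11),  |d|² = 290;  R = 5+6 = 11,  c = 290−11² = 169
v_rel = (2, 9),  |v_rel|² = 85;  v_rel·d = (2)·(-13) + (9)·(-11) = -125
85·t² + 250·t + 169 = 0  ⇒  m = (-125)² − 85·169 = 1260
m = 1260 > 0,  v_rel·d = -125 < 0  ⇒  outside

inside=no margin=1260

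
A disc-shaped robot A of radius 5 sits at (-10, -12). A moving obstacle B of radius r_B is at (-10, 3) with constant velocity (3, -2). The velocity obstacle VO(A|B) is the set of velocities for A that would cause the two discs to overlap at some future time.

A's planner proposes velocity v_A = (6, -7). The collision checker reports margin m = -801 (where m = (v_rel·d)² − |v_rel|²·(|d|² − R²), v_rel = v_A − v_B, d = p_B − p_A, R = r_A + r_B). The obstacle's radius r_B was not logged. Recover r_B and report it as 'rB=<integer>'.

m = -801
d = (0, 15);  v_rel = (3, -5),  |v_rel|² = 34
v_rel×d = (3)·(15) − (-5)·(0) = 45
since m = R²·34 − 45²:  R² = (2025 + -801) / 34 = 36
R = √36 = 6  ⇒  r_B = 6 − 5 = 1

rB=1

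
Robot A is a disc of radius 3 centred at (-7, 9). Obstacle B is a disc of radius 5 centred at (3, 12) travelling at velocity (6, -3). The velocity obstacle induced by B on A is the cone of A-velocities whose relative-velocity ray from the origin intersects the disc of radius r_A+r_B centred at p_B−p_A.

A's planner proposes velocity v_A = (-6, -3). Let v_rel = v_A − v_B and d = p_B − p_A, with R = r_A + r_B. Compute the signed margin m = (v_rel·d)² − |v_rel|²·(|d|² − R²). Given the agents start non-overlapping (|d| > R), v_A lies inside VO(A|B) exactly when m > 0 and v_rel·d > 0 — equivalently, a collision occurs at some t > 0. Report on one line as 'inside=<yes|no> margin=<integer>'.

d = (10, 3),  |d|² = 109;  R = 3+5 = 8,  c = 109−8² = 45
v_rel = (-12, 0),  |v_rel|² = 144;  v_rel·d = (-12)·(10) + (0)·(3) = -120
144·t² + 240·t + 45 = 0  ⇒  m = (-120)² − 144·45 = 7920
m = 7920 > 0,  v_rel·d = -120 < 0  ⇒  outside

inside=no margin=7920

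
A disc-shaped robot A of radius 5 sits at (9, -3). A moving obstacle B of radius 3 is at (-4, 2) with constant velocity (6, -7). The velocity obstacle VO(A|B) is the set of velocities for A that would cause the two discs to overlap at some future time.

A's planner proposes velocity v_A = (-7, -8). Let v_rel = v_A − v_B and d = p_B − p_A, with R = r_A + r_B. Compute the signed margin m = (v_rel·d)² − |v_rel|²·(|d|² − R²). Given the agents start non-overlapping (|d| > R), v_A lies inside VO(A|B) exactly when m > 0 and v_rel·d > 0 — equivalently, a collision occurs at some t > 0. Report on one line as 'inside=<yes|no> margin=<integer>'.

d = (-13, 5),  |d|² = 194;  R = 5+3 = 8,  c = 194−8² = 130
v_rel = (-13, -1),  |v_rel|² = 170;  v_rel·d = (-13)·(-13) + (-1)·(5) = 164
170·t² − 328·t + 130 = 0  ⇒  m = 164² − 170·130 = 4796
m = 4796 > 0,  v_rel·d = 164 > 0  ⇒  inside

inside=yes margin=4796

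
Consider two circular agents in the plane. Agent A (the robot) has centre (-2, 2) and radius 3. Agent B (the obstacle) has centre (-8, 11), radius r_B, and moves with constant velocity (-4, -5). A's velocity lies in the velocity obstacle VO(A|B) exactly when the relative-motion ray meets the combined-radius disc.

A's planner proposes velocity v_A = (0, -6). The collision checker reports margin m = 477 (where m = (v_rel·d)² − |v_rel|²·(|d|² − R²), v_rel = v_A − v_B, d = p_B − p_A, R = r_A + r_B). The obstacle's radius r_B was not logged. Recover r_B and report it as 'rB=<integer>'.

m = 477
d = (-6, 9);  v_rel = (4, -1),  |v_rel|² = 17
v_rel×d = (4)·(9) − (-1)·(-6) = 30
since m = R²·17 − 30²:  R² = (900 + 477) / 17 = 81
R = √81 = 9  ⇒  r_B = 9 − 3 = 6

rB=6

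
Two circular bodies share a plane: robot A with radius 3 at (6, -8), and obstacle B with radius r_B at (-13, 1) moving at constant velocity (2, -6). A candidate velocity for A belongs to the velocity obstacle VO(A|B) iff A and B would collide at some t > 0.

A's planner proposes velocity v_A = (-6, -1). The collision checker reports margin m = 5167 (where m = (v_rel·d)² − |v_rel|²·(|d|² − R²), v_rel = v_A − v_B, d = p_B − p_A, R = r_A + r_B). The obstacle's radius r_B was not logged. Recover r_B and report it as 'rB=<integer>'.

m = 5167
d = (-19, 9);  v_rel = (-8, 5),  |v_rel|² = 89
v_rel×d = (-8)·(9) − (5)·(-19) = 23
since m = R²·89 − 23²:  R² = (529 + 5167) / 89 = 64
R = √64 = 8  ⇒  r_B = 8 − 3 = 5

rB=5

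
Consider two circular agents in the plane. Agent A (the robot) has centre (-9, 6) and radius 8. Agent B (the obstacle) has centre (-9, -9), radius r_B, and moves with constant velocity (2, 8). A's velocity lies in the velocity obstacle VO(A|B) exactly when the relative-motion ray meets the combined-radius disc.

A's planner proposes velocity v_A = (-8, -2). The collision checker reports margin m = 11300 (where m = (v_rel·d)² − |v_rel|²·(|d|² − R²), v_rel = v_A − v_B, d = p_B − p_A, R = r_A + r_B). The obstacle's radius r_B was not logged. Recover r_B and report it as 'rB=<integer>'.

m = 11300
d = (0, -15);  v_rel = (-10, -10),  |v_rel|² = 200
v_rel×d = (-10)·(-15) − (-10)·(0) = 150
since m = R²·200 − 150²:  R² = (22500 + 11300) / 200 = 169
R = √169 = 13  ⇒  r_B = 13 − 8 = 5

rB=5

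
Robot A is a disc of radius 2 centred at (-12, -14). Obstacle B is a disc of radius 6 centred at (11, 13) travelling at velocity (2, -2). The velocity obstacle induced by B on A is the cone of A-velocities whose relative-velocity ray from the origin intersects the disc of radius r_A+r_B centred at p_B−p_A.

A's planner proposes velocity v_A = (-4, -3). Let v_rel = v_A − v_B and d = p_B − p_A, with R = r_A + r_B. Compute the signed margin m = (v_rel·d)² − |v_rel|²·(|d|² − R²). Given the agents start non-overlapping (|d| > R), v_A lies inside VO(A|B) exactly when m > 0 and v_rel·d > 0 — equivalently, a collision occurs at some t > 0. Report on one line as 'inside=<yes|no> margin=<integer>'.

d = (23, 27),  |d|² = 1258;  R = 2+6 = 8,  c = 1258−8² = 1194
v_rel = (-6, -1),  |v_rel|² = 37;  v_rel·d = (-6)·(23) + (-1)·(27) = -165
37·t² + 330·t + 1194 = 0  ⇒  m = (-165)² − 37·1194 = -16953
m = -16953 < 0,  v_rel·d = -165 < 0  ⇒  outside

inside=no margin=-16953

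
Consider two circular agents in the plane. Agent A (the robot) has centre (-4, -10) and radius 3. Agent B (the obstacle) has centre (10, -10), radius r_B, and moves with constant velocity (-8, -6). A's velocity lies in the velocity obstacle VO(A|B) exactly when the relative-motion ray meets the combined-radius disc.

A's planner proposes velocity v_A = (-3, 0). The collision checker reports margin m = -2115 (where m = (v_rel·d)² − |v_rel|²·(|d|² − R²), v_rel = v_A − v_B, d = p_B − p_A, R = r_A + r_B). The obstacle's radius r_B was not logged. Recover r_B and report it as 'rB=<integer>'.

m = -2115
d = (14, 0);  v_rel = (5, 6),  |v_rel|² = 61
v_rel×d = (5)·(0) − (6)·(14) = -84
since m = R²·61 − (-84)²:  R² = (7056 + -2115) / 61 = 81
R = √81 = 9  ⇒  r_B = 9 − 3 = 6

rB=6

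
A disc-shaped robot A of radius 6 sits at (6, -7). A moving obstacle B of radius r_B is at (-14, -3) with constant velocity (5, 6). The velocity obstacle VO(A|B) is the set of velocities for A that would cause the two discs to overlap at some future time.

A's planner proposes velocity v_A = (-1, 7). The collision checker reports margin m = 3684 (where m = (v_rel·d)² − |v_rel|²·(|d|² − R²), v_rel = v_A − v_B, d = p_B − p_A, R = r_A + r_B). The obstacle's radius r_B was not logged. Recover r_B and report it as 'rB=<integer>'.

m = 3684
d = (-20, 4);  v_rel = (-6, 1),  |v_rel|² = 37
v_rel×d = (-6)·(4) − (1)·(-20) = -4
since m = R²·37 − (-4)²:  R² = (16 + 3684) / 37 = 100
R = √100 = 10  ⇒  r_B = 10 − 6 = 4

rB=4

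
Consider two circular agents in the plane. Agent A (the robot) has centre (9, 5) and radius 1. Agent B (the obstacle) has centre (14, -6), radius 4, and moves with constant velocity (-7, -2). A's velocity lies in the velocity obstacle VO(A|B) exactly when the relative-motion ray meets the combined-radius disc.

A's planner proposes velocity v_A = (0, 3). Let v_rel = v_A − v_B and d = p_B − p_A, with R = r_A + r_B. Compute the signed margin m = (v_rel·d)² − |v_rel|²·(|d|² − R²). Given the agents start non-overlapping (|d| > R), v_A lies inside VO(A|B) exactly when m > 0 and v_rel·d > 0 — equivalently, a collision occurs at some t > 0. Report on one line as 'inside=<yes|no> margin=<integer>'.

d = (5, -11),  |d|² = 146;  R = 1+4 = 5,  c = 146−5² = 121
v_rel = (7, 5),  |v_rel|² = 74;  v_rel·d = (7)·(5) + (5)·(-11) = -20
74·t² + 40·t + 121 = 0  ⇒  m = (-20)² − 74·121 = -8554
m = -8554 < 0,  v_rel·d = -20 < 0  ⇒  outside

inside=no margin=-8554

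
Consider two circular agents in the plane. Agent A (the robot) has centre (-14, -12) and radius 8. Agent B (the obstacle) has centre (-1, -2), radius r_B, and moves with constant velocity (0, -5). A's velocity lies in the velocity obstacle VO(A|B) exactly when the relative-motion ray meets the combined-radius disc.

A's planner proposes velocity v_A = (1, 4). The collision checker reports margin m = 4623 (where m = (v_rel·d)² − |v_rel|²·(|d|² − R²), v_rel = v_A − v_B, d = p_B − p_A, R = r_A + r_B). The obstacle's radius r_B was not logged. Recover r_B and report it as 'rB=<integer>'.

m = 4623
d = (13, 10);  v_rel = (1, 9),  |v_rel|² = 82
v_rel×d = (1)·(10) − (9)·(13) = -107
since m = R²·82 − (-107)²:  R² = (11449 + 4623) / 82 = 196
R = √196 = 14  ⇒  r_B = 14 − 8 = 6

rB=6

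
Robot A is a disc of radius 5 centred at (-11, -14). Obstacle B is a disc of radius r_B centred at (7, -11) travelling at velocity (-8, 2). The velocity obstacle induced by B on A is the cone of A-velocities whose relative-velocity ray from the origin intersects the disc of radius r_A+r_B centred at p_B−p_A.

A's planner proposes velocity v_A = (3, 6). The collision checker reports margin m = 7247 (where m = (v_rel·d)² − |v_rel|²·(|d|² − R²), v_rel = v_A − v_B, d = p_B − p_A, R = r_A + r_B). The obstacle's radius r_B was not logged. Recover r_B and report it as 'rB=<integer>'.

m = 7247
d = (18, 3);  v_rel = (11, 4),  |v_rel|² = 137
v_rel×d = (11)·(3) − (4)·(18) = -39
since m = R²·137 − (-39)²:  R² = (1521 + 7247) / 137 = 64
R = √64 = 8  ⇒  r_B = 8 − 5 = 3

rB=3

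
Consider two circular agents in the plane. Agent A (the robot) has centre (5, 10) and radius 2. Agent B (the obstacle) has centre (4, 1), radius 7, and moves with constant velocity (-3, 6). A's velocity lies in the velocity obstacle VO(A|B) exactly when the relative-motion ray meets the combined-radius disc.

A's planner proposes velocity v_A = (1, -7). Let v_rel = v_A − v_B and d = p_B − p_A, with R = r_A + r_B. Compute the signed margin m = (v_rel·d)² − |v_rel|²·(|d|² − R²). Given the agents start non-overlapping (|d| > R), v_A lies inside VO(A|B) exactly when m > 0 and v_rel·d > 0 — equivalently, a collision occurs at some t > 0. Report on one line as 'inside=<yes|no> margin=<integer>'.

d = (-1, -9),  |d|² = 82;  R = 2+7 = 9,  c = 82−9² = 1
v_rel = (4, -13),  |v_rel|² = 185;  v_rel·d = (4)·(-1) + (-13)·(-9) = 113
185·t² − 226·t + 1 = 0  ⇒  m = 113² − 185·1 = 12584
m = 12584 > 0,  v_rel·d = 113 > 0  ⇒  inside

inside=yes margin=12584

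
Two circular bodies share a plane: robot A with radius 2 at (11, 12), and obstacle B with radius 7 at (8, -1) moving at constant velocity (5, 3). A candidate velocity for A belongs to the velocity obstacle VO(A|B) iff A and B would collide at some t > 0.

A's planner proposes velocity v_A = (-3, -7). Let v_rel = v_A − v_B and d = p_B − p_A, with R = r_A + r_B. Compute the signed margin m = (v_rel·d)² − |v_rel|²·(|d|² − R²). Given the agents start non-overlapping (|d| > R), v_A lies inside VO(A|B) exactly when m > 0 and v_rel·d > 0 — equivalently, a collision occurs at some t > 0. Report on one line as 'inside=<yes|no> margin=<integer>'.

d = (-3, -13),  |d|² = 178;  R = 2+7 = 9,  c = 178−9² = 97
v_rel = (-8, -10),  |v_rel|² = 164;  v_rel·d = (-8)·(-3) + (-10)·(-13) = 154
164·t² − 308·t + 97 = 0  ⇒  m = 154² − 164·97 = 7808
m = 7808 > 0,  v_rel·d = 154 > 0  ⇒  inside

inside=yes margin=7808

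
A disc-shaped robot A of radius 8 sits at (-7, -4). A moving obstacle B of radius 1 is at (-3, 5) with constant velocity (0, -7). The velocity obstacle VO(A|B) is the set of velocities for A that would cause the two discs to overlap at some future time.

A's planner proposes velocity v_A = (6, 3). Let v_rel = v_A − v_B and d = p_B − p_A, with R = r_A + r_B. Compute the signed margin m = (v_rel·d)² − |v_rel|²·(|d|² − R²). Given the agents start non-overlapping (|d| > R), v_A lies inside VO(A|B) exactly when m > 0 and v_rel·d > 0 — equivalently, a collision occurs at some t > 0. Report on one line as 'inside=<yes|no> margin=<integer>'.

d = (4, 9),  |d|² = 97;  R = 8+1 = 9,  c = 97−9² = 16
v_rel = (6, 10),  |v_rel|² = 136;  v_rel·d = (6)·(4) + (10)·(9) = 114
136·t² − 228·t + 16 = 0  ⇒  m = 114² − 136·16 = 10820
m = 10820 > 0,  v_rel·d = 114 > 0  ⇒  inside

inside=yes margin=10820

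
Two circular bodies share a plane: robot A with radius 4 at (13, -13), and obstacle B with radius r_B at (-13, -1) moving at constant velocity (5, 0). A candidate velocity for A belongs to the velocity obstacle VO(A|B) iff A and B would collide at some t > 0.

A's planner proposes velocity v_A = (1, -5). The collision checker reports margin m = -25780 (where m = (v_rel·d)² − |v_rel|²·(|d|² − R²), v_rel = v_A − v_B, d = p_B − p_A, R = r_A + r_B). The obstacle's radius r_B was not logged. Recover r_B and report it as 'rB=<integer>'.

m = -25780
d = (-26, 12);  v_rel = (-4, -5),  |v_rel|² = 41
v_rel×d = (-4)·(12) − (-5)·(-26) = -178
since m = R²·41 − (-178)²:  R² = (31684 + -25780) / 41 = 144
R = √144 = 12  ⇒  r_B = 12 − 4 = 8

rB=8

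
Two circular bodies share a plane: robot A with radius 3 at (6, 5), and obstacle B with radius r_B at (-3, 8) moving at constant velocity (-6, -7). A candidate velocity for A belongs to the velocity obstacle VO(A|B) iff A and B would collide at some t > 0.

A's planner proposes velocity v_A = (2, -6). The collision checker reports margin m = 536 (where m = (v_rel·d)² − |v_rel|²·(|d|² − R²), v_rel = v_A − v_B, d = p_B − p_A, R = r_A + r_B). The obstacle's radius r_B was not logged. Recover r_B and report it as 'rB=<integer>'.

m = 536
d = (-9, 3);  v_rel = (8, 1),  |v_rel|² = 65
v_rel×d = (8)·(3) − (1)·(-9) = 33
since m = R²·65 − 33²:  R² = (1089 + 536) / 65 = 25
R = √25 = 5  ⇒  r_B = 5 − 3 = 2

rB=2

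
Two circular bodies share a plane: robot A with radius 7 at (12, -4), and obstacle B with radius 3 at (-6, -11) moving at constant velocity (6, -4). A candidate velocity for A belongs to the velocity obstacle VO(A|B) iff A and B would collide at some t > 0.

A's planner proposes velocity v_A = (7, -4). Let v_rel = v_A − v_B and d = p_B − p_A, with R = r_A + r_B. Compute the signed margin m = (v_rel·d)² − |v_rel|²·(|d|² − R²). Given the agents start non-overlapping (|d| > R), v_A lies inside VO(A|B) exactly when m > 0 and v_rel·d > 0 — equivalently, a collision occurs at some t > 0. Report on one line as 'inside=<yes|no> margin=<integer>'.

d = (-18, -7),  |d|² = 373;  R = 7+3 = 10,  c = 373−10² = 273
v_rel = (1, 0),  |v_rel|² = 1;  v_rel·d = (1)·(-18) + (0)·(-7) = -18
1·t² + 36·t + 273 = 0  ⇒  m = (-18)² − 1·273 = 51
m = 51 > 0,  v_rel·d = -18 < 0  ⇒  outside

inside=no margin=51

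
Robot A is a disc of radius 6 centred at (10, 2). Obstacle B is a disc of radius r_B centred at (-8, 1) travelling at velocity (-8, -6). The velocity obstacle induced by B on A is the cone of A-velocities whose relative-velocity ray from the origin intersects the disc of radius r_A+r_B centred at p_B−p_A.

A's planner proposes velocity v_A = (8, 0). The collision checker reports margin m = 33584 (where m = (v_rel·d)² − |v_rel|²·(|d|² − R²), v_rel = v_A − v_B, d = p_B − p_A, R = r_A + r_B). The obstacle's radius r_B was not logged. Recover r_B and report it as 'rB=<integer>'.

m = 33584
d = (-18, -1);  v_rel = (16, 6),  |v_rel|² = 292
v_rel×d = (16)·(-1) − (6)·(-18) = 92
since m = R²·292 − 92²:  R² = (8464 + 33584) / 292 = 144
R = √144 = 12  ⇒  r_B = 12 − 6 = 6

rB=6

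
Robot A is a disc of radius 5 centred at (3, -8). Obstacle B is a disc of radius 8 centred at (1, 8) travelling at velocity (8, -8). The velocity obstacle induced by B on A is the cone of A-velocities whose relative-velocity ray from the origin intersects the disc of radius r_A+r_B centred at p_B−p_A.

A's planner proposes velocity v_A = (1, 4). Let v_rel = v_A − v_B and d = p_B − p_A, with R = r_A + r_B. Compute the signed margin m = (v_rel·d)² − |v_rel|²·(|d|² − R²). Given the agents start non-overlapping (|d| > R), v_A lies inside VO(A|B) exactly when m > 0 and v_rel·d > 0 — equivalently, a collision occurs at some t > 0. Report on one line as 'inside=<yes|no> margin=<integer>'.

d = (-2, 16),  |d|² = 260;  R = 5+8 = 13,  c = 260−13² = 91
v_rel = (-7, 12),  |v_rel|² = 193;  v_rel·d = (-7)·(-2) + (12)·(16) = 206
193·t² − 412·t + 91 = 0  ⇒  m = 206² − 193·91 = 24873
m = 24873 > 0,  v_rel·d = 206 > 0  ⇒  inside

inside=yes margin=24873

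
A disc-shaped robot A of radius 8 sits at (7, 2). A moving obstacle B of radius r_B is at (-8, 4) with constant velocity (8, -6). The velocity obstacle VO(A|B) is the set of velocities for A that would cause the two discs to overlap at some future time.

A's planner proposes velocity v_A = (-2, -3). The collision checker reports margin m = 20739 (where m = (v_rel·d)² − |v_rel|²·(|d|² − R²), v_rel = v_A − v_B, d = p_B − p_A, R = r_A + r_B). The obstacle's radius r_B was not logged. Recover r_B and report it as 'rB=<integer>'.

m = 20739
d = (-15, 2);  v_rel = (-10, 3),  |v_rel|² = 109
v_rel×d = (-10)·(2) − (3)·(-15) = 25
since m = R²·109 − 25²:  R² = (625 + 20739) / 109 = 196
R = √196 = 14  ⇒  r_B = 14 − 8 = 6

rB=6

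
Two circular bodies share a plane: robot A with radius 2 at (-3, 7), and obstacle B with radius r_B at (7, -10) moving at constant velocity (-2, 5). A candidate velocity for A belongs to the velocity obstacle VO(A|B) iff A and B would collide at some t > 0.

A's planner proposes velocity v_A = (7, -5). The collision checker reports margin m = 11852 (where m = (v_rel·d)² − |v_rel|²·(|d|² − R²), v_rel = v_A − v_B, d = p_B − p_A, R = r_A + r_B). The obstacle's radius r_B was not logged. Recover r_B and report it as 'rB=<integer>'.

m = 11852
d = (10, -17);  v_rel = (9, -10),  |v_rel|² = 181
v_rel×d = (9)·(-17) − (-10)·(10) = -53
since m = R²·181 − (-53)²:  R² = (2809 + 11852) / 181 = 81
R = √81 = 9  ⇒  r_B = 9 − 2 = 7

rB=7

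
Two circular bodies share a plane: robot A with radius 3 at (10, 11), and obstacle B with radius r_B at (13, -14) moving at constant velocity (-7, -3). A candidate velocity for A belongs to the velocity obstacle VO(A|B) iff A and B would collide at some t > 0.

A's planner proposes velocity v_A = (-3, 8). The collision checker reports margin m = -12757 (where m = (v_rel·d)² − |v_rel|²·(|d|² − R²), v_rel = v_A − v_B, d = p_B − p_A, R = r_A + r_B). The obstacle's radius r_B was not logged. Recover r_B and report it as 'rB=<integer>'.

m = -12757
d = (3, -25);  v_rel = (4, 11),  |v_rel|² = 137
v_rel×d = (4)·(-25) − (11)·(3) = -133
since m = R²·137 − (-133)²:  R² = (17689 + -12757) / 137 = 36
R = √36 = 6  ⇒  r_B = 6 − 3 = 3

rB=3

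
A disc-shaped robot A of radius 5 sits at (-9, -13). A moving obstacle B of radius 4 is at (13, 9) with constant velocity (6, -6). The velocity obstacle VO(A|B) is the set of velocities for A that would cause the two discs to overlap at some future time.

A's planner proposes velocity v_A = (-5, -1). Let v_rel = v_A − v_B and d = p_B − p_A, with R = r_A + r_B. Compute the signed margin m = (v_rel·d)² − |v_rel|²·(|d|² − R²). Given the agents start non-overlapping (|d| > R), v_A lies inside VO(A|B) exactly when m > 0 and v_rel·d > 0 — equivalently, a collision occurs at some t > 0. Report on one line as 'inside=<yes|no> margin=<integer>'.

d = (22, 22),  |d|² = 968;  R = 5+4 = 9,  c = 968−9² = 887
v_rel = (-11, 5),  |v_rel|² = 146;  v_rel·d = (-11)·(22) + (5)·(22) = -132
146·t² + 264·t + 887 = 0  ⇒  m = (-132)² − 146·887 = -112078
m = -112078 < 0,  v_rel·d = -132 < 0  ⇒  outside

inside=no margin=-112078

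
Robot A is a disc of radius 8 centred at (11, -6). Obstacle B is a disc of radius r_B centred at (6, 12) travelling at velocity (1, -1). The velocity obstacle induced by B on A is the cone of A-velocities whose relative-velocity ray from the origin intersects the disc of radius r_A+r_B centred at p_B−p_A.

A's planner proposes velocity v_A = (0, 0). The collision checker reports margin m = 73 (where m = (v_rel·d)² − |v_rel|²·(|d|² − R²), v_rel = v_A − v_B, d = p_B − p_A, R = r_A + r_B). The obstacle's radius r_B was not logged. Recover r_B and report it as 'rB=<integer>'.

m = 73
d = (-5, 18);  v_rel = (-1, 1),  |v_rel|² = 2
v_rel×d = (-1)·(18) − (1)·(-5) = -13
since m = R²·2 − (-13)²:  R² = (169 + 73) / 2 = 121
R = √121 = 11  ⇒  r_B = 11 − 8 = 3

rB=3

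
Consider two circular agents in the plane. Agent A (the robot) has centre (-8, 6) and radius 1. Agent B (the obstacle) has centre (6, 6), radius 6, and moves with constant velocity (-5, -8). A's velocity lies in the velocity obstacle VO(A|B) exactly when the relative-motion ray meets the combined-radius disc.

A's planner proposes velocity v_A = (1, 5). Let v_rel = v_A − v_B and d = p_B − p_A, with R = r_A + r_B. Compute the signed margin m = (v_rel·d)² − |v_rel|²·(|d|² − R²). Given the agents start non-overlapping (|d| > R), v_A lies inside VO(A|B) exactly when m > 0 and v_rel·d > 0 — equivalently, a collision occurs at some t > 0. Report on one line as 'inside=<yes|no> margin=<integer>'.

d = (14, 0),  |d|² = 196;  R = 1+6 = 7,  c = 196−7² = 147
v_rel = (6, 13),  |v_rel|² = 205;  v_rel·d = (6)·(14) + (13)·(0) = 84
205·t² − 168·t + 147 = 0  ⇒  m = 84² − 205·147 = -23079
m = -23079 < 0,  v_rel·d = 84 > 0  ⇒  outside

inside=no margin=-23079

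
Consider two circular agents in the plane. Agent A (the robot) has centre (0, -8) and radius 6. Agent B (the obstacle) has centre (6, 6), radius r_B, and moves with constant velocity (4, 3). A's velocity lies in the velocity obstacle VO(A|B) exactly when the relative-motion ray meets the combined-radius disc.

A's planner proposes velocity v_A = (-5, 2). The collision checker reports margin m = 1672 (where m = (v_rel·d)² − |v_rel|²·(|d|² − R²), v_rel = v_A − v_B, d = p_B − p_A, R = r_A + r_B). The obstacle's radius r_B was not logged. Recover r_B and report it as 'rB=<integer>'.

m = 1672
d = (6, 14);  v_rel = (-9, -1),  |v_rel|² = 82
v_rel×d = (-9)·(14) − (-1)·(6) = -120
since m = R²·82 − (-120)²:  R² = (14400 + 1672) / 82 = 196
R = √196 = 14  ⇒  r_B = 14 − 6 = 8

rB=8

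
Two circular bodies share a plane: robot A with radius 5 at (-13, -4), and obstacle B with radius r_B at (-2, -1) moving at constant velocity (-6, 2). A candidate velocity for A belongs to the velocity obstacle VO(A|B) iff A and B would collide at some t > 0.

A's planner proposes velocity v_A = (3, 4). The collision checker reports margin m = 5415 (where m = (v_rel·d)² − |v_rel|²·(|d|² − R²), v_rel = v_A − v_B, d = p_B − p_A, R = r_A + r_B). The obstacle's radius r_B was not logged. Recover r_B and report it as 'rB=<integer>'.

m = 5415
d = (11, 3);  v_rel = (9, 2),  |v_rel|² = 85
v_rel×d = (9)·(3) − (2)·(11) = 5
since m = R²·85 − 5²:  R² = (25 + 5415) / 85 = 64
R = √64 = 8  ⇒  r_B = 8 − 5 = 3

rB=3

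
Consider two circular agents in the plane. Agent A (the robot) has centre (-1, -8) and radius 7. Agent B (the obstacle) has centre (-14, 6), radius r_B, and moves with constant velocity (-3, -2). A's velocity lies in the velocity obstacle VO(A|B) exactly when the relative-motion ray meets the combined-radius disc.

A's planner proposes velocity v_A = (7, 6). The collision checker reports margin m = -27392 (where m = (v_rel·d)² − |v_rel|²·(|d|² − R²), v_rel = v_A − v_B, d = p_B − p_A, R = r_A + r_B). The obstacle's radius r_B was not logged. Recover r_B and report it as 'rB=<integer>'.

m = -27392
d = (-13, 14);  v_rel = (10, 8),  |v_rel|² = 164
v_rel×d = (10)·(14) − (8)·(-13) = 244
since m = R²·164 − 244²:  R² = (59536 + -27392) / 164 = 196
R = √196 = 14  ⇒  r_B = 14 − 7 = 7

rB=7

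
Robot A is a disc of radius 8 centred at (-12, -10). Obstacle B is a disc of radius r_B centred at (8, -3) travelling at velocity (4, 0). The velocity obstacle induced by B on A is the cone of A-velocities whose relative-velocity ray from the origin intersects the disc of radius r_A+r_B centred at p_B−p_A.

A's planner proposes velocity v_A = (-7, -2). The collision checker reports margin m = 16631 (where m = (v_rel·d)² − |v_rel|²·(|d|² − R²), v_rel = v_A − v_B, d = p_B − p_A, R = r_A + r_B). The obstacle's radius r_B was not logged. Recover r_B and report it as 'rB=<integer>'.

m = 16631
d = (20, 7);  v_rel = (-11, -2),  |v_rel|² = 125
v_rel×d = (-11)·(7) − (-2)·(20) = -37
since m = R²·125 − (-37)²:  R² = (1369 + 16631) / 125 = 144
R = √144 = 12  ⇒  r_B = 12 − 8 = 4

rB=4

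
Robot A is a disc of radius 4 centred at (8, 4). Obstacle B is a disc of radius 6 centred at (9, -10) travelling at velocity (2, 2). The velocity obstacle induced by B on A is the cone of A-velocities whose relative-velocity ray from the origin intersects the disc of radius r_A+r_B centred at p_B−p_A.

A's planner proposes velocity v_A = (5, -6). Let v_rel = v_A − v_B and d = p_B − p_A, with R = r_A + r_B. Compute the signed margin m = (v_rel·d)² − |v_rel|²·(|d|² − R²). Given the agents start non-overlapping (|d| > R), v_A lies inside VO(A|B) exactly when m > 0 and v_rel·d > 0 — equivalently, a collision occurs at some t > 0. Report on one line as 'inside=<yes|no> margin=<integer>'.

d = (1, -14),  |d|² = 197;  R = 4+6 = 10,  c = 197−10² = 97
v_rel = (3, -8),  |v_rel|² = 73;  v_rel·d = (3)·(1) + (-8)·(-14) = 115
73·t² − 230·t + 97 = 0  ⇒  m = 115² − 73·97 = 6144
m = 6144 > 0,  v_rel·d = 115 > 0  ⇒  inside

inside=yes margin=6144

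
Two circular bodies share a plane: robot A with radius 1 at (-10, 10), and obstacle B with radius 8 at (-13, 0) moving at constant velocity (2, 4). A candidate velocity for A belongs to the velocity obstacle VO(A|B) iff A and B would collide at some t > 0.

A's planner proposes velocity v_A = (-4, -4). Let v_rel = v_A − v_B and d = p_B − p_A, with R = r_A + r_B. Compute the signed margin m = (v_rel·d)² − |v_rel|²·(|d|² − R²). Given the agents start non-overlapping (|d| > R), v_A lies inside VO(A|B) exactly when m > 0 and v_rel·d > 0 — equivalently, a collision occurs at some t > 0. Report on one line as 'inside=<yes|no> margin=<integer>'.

d = (-3, -10),  |d|² = 109;  R = 1+8 = 9,  c = 109−9² = 28
v_rel = (-6, -8),  |v_rel|² = 100;  v_rel·d = (-6)·(-3) + (-8)·(-10) = 98
100·t² − 196·t + 28 = 0  ⇒  m = 98² − 100·28 = 6804
m = 6804 > 0,  v_rel·d = 98 > 0  ⇒  inside

inside=yes margin=6804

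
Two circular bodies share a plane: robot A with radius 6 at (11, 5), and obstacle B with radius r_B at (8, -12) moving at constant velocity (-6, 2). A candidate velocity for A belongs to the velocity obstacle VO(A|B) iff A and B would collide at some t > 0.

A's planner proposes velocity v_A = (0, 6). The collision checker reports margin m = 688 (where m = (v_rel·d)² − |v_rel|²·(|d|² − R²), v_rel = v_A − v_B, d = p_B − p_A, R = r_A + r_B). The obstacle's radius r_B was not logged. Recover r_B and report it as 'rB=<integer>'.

m = 688
d = (-3, -17);  v_rel = (6, 4),  |v_rel|² = 52
v_rel×d = (6)·(-17) − (4)·(-3) = -90
since m = R²·52 − (-90)²:  R² = (8100 + 688) / 52 = 169
R = √169 = 13  ⇒  r_B = 13 − 6 = 7

rB=7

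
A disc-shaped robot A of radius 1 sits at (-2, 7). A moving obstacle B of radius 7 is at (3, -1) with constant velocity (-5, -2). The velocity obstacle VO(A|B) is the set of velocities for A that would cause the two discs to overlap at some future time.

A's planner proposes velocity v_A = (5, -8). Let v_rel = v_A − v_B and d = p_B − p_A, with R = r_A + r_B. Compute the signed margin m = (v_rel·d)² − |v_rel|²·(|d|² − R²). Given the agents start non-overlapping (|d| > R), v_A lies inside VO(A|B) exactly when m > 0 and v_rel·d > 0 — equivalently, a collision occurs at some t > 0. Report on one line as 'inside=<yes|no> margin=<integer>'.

d = (5, -8),  |d|² = 89;  R = 1+7 = 8,  c = 89−8² = 25
v_rel = (10, -6),  |v_rel|² = 136;  v_rel·d = (10)·(5) + (-6)·(-8) = 98
136·t² − 196·t + 25 = 0  ⇒  m = 98² − 136·25 = 6204
m = 6204 > 0,  v_rel·d = 98 > 0  ⇒  inside

inside=yes margin=6204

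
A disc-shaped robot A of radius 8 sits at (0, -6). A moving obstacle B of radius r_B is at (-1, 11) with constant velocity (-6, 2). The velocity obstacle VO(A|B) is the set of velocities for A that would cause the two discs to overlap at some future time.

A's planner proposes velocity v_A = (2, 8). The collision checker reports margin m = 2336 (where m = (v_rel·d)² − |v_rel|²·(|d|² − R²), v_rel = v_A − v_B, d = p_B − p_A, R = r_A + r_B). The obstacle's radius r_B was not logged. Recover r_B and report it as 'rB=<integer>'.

m = 2336
d = (-1, 17);  v_rel = (8, 6),  |v_rel|² = 100
v_rel×d = (8)·(17) − (6)·(-1) = 142
since m = R²·100 − 142²:  R² = (20164 + 2336) / 100 = 225
R = √225 = 15  ⇒  r_B = 15 − 8 = 7

rB=7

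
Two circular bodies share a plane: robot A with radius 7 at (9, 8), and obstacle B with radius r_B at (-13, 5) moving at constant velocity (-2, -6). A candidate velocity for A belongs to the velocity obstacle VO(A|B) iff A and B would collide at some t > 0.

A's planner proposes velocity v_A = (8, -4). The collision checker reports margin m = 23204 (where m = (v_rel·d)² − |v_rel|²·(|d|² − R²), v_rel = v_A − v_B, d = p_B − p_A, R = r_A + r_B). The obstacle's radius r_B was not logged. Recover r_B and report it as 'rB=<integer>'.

m = 23204
d = (-22, -3);  v_rel = (10, 2),  |v_rel|² = 104
v_rel×d = (10)·(-3) − (2)·(-22) = 14
since m = R²·104 − 14²:  R² = (196 + 23204) / 104 = 225
R = √225 = 15  ⇒  r_B = 15 − 7 = 8

rB=8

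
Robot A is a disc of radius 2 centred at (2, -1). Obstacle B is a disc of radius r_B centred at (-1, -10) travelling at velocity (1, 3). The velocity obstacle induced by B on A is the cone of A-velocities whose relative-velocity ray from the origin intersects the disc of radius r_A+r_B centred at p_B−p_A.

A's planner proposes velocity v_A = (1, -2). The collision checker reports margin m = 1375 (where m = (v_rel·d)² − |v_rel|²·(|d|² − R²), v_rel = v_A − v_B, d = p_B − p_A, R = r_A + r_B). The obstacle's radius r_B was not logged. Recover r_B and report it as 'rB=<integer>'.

m = 1375
d = (-3, -9);  v_rel = (0, -5),  |v_rel|² = 25
v_rel×d = (0)·(-9) − (-5)·(-3) = -15
since m = R²·25 − (-15)²:  R² = (225 + 1375) / 25 = 64
R = √64 = 8  ⇒  r_B = 8 − 2 = 6

rB=6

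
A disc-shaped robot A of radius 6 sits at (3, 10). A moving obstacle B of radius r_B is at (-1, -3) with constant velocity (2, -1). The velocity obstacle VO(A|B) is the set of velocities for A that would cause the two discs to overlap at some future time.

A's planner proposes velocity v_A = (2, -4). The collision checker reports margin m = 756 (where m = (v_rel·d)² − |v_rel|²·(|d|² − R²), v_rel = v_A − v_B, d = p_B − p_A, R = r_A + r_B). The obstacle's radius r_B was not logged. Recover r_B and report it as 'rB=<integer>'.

m = 756
d = (-4, -13);  v_rel = (0, -3),  |v_rel|² = 9
v_rel×d = (0)·(-13) − (-3)·(-4) = -12
since m = R²·9 − (-12)²:  R² = (144 + 756) / 9 = 100
R = √100 = 10  ⇒  r_B = 10 − 6 = 4

rB=4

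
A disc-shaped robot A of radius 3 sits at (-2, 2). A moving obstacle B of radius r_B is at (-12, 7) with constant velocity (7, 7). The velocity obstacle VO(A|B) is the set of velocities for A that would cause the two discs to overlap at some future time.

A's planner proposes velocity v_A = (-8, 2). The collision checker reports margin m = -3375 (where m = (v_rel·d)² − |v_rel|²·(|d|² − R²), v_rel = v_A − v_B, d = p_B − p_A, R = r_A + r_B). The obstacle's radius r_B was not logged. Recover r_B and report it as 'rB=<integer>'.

m = -3375
d = (-10, 5);  v_rel = (-15, -5),  |v_rel|² = 250
v_rel×d = (-15)·(5) − (-5)·(-10) = -125
since m = R²·250 − (-125)²:  R² = (15625 + -3375) / 250 = 49
R = √49 = 7  ⇒  r_B = 7 − 3 = 4

rB=4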